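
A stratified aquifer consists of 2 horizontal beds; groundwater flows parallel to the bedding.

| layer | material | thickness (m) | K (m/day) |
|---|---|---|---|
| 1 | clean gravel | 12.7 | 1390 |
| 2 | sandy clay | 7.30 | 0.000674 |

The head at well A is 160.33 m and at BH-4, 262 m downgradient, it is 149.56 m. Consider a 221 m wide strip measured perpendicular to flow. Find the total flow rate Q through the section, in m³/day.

160000

Flow is parallel to layering, so each bed carries its own Darcy discharge and the transmissivities add.
Σ(K_i·b_i) = 1390×12.7 + 0.000674×7.30 = 17653 m²/day.
Hydraulic gradient i = (160.33 − 149.56) / 262 = 10.77 / 262 = 0.04111.
Q = Σ(K_i·b_i) · W · i = 17653 × 221 × 0.04111 = 1.604e+05 m³/day.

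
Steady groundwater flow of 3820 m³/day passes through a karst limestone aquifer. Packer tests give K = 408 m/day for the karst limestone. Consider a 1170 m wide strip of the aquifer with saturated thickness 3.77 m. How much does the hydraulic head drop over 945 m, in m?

Cross-sectional area A = 1170 × 3.77 = 4411 m².
From Q = K·A·i, i = Q / (K·A) = 3820 / (408.0 × 4411) = 0.002123.
Head loss Δh = i · L = 0.002123 × 945 = 2.006 m.

2.01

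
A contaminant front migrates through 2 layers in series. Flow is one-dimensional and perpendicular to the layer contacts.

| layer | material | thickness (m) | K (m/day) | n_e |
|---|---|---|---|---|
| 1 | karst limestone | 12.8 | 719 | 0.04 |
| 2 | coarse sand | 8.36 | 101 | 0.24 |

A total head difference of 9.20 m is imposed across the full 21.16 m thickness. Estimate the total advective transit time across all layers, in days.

With flow normal to the layers, continuity requires the same specific discharge q through every layer.
Σ(b_i/K_i) = 12.8/719 + 8.36/101 = 0.1006 d.
q = Δh / Σ(b_i/K_i) = 9.20 / 0.1006 = 91.47 m/day.
In each layer the seepage velocity is v_i = q/n_i, so the layer transit time is t_i = b_i·n_i / q:
  layer 1 (karst limestone): t_1 = 12.8 × 0.04 / 91.47 = 0.005597 d
  layer 2 (coarse sand): t_2 = 8.36 × 0.24 / 91.47 = 0.02193 d
Total t = Σ t_i = 0.02753 days.

0.0275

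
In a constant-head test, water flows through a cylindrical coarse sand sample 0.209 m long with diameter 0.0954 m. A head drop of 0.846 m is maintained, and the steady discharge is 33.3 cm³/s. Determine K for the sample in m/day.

Cross-sectional area A = π·(d/2)² = π × (0.0954/2)² = 0.007148 m².
Convert discharge: 33.3 cm³/s = 3.330e-05 m³/s.
Darcy's law rearranged: K = Q·L / (A·Δh) = 3.330e-05 × 0.209 / (0.007148 × 0.846) = 0.001151 m/s = 99.44 m/day.

99.4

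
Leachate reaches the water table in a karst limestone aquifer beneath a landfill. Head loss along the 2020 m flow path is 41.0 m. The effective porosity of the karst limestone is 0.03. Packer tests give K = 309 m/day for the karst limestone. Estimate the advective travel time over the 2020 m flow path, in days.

9.66

Hydraulic gradient i = Δh / L = 41.0 / 2020 = 0.02030.
Darcy flux q = K · i = 309.0 × 0.02030 = 6.272 m/day.
Seepage velocity v = q / n_e = 6.272 / 0.03 = 209.1 m/day.
Travel time t = L / v = 2020 / 209.1 = 9.662 days.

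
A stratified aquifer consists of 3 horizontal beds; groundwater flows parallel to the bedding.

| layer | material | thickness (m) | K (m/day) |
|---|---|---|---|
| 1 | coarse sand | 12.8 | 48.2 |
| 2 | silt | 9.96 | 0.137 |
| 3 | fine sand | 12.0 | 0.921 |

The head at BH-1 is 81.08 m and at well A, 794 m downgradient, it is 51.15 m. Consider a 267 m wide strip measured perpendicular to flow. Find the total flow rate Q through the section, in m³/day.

6330

Flow is parallel to layering, so each bed carries its own Darcy discharge and the transmissivities add.
Σ(K_i·b_i) = 48.2×12.8 + 0.137×9.96 + 0.921×12.0 = 629.4 m²/day.
Hydraulic gradient i = (81.08 − 51.15) / 794 = 29.93 / 794 = 0.03770.
Q = Σ(K_i·b_i) · W · i = 629.4 × 267 × 0.03770 = 6334 m³/day.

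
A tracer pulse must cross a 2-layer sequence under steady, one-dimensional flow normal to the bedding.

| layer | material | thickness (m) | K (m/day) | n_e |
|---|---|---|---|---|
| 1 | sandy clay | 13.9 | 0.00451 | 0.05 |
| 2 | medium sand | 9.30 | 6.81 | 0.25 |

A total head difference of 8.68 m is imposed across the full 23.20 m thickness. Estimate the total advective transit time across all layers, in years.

With flow normal to the layers, continuity requires the same specific discharge q through every layer.
Σ(b_i/K_i) = 13.9/0.00451 + 9.30/6.81 = 3083 d.
q = Δh / Σ(b_i/K_i) = 8.68 / 3083 = 0.002815 m/day.
In each layer the seepage velocity is v_i = q/n_i, so the layer transit time is t_i = b_i·n_i / q:
  layer 1 (sandy clay): t_1 = 13.9 × 0.05 / 0.002815 = 246.9 d
  layer 2 (medium sand): t_2 = 9.30 × 0.25 / 0.002815 = 825.9 d
Total t = Σ t_i = 1073 days = 2.937 years.

2.94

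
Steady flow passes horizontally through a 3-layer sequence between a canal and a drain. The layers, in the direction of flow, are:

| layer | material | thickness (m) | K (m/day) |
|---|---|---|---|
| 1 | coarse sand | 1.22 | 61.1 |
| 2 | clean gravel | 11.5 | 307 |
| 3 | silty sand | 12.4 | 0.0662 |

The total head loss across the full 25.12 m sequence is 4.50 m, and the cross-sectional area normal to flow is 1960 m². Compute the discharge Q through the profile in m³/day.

47.1

Flow is perpendicular to layering, so the layers act in series and the equivalent K is the thickness-weighted harmonic mean.
Total thickness L = 1.22 + 11.5 + 12.4 = 25.12 m.
Σ(b_i/K_i) = 1.22/61.1 + 11.5/307 + 12.4/0.0662 = 187.4 d.
K_eq = L / Σ(b_i/K_i) = 25.12 / 187.4 = 0.1341 m/day.
Q = K_eq · A · (Δh/L) = 0.1341 × 1960 × (4.50/25.12) = 47.07 m³/day.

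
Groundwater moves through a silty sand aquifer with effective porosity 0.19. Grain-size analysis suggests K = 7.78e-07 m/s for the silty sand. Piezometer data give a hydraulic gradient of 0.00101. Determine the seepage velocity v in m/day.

0.000357

Convert K: 7.78e-07 m/s × 86400 = 0.06722 m/day.
Hydraulic gradient i = 0.00101.
Darcy flux q = K · i = 0.06722 × 0.001010 = 6.789e-05 m/day.
Seepage velocity v = q / n_e = 6.789e-05 / 0.19 = 0.0003573 m/day.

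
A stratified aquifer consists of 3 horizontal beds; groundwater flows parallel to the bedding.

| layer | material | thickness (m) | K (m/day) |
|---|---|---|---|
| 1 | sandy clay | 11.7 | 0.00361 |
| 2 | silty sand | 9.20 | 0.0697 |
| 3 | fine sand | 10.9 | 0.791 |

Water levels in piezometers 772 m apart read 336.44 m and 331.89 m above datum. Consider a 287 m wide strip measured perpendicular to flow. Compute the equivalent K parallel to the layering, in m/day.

Flow is parallel to layering, so each bed carries its own Darcy discharge and the transmissivities add.
Σ(K_i·b_i) = 0.00361×11.7 + 0.0697×9.20 + 0.791×10.9 = 9.305 m²/day.
Total thickness b = 31.80 m, so K_eq = Σ(K_i·b_i)/b = 0.2926 m/day.

0.293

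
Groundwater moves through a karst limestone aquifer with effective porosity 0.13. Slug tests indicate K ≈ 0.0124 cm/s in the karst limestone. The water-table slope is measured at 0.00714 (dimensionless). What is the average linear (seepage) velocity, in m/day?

Convert K: 0.0124 cm/s × 864 = 10.71 m/day.
Hydraulic gradient i = 0.00714.
Darcy flux q = K · i = 10.71 × 0.007140 = 0.07650 m/day.
Seepage velocity v = q / n_e = 0.07650 / 0.13 = 0.5884 m/day.

0.588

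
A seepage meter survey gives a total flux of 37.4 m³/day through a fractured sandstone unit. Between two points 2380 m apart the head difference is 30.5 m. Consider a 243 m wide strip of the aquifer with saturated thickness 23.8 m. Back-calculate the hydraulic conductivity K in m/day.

0.505

Cross-sectional area A = 243 × 23.8 = 5783 m².
Hydraulic gradient i = Δh / L = 30.5 / 2380 = 0.01282.
From Q = K·A·i, K = Q / (A·i) = 37.4 / (5783 × 0.01282) = 0.5046 m/day.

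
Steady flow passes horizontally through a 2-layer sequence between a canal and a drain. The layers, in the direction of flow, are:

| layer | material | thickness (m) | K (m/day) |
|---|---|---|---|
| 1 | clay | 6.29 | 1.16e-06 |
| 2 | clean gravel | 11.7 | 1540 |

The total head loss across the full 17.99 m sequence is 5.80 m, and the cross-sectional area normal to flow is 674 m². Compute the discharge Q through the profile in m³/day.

Flow is perpendicular to layering, so the layers act in series and the equivalent K is the thickness-weighted harmonic mean.
Total thickness L = 6.29 + 11.7 = 17.99 m.
Σ(b_i/K_i) = 6.29/1.16e-06 + 11.7/1540 = 5.422e+06 d.
K_eq = L / Σ(b_i/K_i) = 17.99 / 5.422e+06 = 3.318e-06 m/day.
Q = K_eq · A · (Δh/L) = 3.318e-06 × 674 × (5.80/17.99) = 0.0007209 m³/day.

0.000721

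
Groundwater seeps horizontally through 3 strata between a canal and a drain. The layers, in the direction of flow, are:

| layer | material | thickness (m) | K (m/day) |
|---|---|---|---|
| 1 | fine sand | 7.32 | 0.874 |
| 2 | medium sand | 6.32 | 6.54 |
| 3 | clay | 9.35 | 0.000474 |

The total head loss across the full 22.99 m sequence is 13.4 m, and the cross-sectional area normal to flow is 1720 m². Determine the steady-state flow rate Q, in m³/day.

Flow is perpendicular to layering, so the layers act in series and the equivalent K is the thickness-weighted harmonic mean.
Total thickness L = 7.32 + 6.32 + 9.35 = 22.99 m.
Σ(b_i/K_i) = 7.32/0.874 + 6.32/6.54 + 9.35/0.000474 = 19735 d.
K_eq = L / Σ(b_i/K_i) = 22.99 / 19735 = 0.001165 m/day.
Q = K_eq · A · (Δh/L) = 0.001165 × 1720 × (13.4/22.99) = 1.168 m³/day.

1.17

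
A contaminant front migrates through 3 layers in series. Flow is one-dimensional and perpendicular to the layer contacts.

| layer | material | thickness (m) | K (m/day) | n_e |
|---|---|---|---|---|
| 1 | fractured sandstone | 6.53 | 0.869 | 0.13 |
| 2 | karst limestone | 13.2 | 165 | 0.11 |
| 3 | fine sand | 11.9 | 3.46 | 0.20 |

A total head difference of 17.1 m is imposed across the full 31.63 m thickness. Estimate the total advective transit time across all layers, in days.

With flow normal to the layers, continuity requires the same specific discharge q through every layer.
Σ(b_i/K_i) = 6.53/0.869 + 13.2/165 + 11.9/3.46 = 11.03 d.
q = Δh / Σ(b_i/K_i) = 17.1 / 11.03 = 1.550 m/day.
In each layer the seepage velocity is v_i = q/n_i, so the layer transit time is t_i = b_i·n_i / q:
  layer 1 (fractured sandstone): t_1 = 6.53 × 0.13 / 1.550 = 0.5477 d
  layer 2 (karst limestone): t_2 = 13.2 × 0.11 / 1.550 = 0.9369 d
  layer 3 (fine sand): t_3 = 11.9 × 0.20 / 1.550 = 1.536 d
Total t = Σ t_i = 3.020 days.

3.02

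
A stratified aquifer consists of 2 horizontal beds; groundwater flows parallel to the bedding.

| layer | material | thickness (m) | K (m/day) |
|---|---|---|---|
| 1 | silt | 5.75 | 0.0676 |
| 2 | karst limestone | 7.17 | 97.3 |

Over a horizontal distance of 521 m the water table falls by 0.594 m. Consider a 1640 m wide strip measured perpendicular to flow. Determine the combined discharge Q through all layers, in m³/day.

Flow is parallel to layering, so each bed carries its own Darcy discharge and the transmissivities add.
Σ(K_i·b_i) = 0.0676×5.75 + 97.3×7.17 = 698.0 m²/day.
Hydraulic gradient i = Δh / L = 0.594 / 521 = 0.001140.
Q = Σ(K_i·b_i) · W · i = 698.0 × 1640 × 0.001140 = 1305 m³/day.

1310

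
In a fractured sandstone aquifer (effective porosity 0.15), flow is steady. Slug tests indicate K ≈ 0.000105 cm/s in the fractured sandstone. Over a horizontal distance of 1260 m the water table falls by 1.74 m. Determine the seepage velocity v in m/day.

Convert K: 0.000105 cm/s × 864 = 0.09072 m/day.
Hydraulic gradient i = Δh / L = 1.74 / 1260 = 0.001381.
Darcy flux q = K · i = 0.09072 × 0.001381 = 0.0001253 m/day.
Seepage velocity v = q / n_e = 0.0001253 / 0.15 = 0.0008352 m/day.

0.000835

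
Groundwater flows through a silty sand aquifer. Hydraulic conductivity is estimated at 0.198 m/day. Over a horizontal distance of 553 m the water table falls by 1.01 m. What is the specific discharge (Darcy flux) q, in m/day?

Hydraulic gradient i = Δh / L = 1.01 / 553 = 0.001826.
Specific discharge q = K · i = 0.1980 × 0.001826 = 0.0003616 m/day.

0.000362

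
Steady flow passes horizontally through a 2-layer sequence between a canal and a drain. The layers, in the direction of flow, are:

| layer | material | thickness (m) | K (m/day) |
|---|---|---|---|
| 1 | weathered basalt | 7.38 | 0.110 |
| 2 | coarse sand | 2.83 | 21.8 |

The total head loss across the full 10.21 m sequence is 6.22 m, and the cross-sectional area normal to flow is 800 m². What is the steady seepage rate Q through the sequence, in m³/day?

Flow is perpendicular to layering, so the layers act in series and the equivalent K is the thickness-weighted harmonic mean.
Total thickness L = 7.38 + 2.83 = 10.21 m.
Σ(b_i/K_i) = 7.38/0.110 + 2.83/21.8 = 67.22 d.
K_eq = L / Σ(b_i/K_i) = 10.21 / 67.22 = 0.1519 m/day.
Q = K_eq · A · (Δh/L) = 0.1519 × 800 × (6.22/10.21) = 74.02 m³/day.

74.0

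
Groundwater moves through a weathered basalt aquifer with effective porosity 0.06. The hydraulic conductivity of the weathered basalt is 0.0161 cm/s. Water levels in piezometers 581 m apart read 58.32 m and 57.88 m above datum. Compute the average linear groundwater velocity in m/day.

Convert K: 0.0161 cm/s × 864 = 13.91 m/day.
Hydraulic gradient i = (58.32 − 57.88) / 581 = 0.44 / 581 = 0.0007573.
Darcy flux q = K · i = 13.91 × 0.0007573 = 0.01053 m/day.
Seepage velocity v = q / n_e = 0.01053 / 0.06 = 0.1756 m/day.

0.176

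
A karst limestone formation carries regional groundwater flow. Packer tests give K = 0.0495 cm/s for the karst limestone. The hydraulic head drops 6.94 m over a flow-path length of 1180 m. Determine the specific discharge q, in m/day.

Convert K: 0.0495 cm/s × 864 = 42.77 m/day.
Hydraulic gradient i = Δh / L = 6.94 / 1180 = 0.005881.
Specific discharge q = K · i = 42.77 × 0.005881 = 0.2515 m/day.

0.252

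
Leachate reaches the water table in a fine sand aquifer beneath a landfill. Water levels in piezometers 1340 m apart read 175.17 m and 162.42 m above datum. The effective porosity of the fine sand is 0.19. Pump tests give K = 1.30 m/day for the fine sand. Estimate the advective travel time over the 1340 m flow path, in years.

56.4

Hydraulic gradient i = (175.17 − 162.42) / 1340 = 12.75 / 1340 = 0.009515.
Darcy flux q = K · i = 1.300 × 0.009515 = 0.01237 m/day.
Seepage velocity v = q / n_e = 0.01237 / 0.19 = 0.06510 m/day.
Travel time t = L / v = 1340 / 0.06510 = 20583 days = 56.35 years.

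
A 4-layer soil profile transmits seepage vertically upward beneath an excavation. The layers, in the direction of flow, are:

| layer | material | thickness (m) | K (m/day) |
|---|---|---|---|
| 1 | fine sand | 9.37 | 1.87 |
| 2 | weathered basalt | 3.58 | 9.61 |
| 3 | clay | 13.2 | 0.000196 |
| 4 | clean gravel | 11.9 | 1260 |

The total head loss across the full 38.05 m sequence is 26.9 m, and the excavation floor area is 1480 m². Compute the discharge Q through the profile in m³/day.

0.591

Flow is perpendicular to layering, so the layers act in series and the equivalent K is the thickness-weighted harmonic mean.
Total thickness L = 9.37 + 3.58 + 13.2 + 11.9 = 38.05 m.
Σ(b_i/K_i) = 9.37/1.87 + 3.58/9.61 + 13.2/0.000196 + 11.9/1260 = 67352 d.
K_eq = L / Σ(b_i/K_i) = 38.05 / 67352 = 0.0005649 m/day.
Q = K_eq · A · (Δh/L) = 0.0005649 × 1480 × (26.9/38.05) = 0.5911 m³/day.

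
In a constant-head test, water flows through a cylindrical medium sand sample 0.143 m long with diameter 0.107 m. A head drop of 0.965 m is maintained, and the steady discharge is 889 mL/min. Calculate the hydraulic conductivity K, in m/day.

Cross-sectional area A = π·(d/2)² = π × (0.107/2)² = 0.008992 m².
Convert discharge: 889 mL/min = 1.482e-05 m³/s.
Darcy's law rearranged: K = Q·L / (A·Δh) = 1.482e-05 × 0.143 / (0.008992 × 0.965) = 0.0002442 m/s = 21.10 m/day.

21.1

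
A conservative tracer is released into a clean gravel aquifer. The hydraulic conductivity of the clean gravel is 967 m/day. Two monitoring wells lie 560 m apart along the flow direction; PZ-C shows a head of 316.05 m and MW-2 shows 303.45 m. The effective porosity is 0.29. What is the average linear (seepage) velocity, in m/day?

75.0

Hydraulic gradient i = (316.05 − 303.45) / 560 = 12.6 / 560 = 0.02250.
Darcy flux q = K · i = 967.0 × 0.02250 = 21.76 m/day.
Seepage velocity v = q / n_e = 21.76 / 0.29 = 75.03 m/day.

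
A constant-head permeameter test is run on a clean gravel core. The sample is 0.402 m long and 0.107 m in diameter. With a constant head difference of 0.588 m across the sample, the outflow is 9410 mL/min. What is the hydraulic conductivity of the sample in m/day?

1030

Cross-sectional area A = π·(d/2)² = π × (0.107/2)² = 0.008992 m².
Convert discharge: 9410 mL/min = 0.0001568 m³/s.
Darcy's law rearranged: K = Q·L / (A·Δh) = 0.0001568 × 0.402 / (0.008992 × 0.588) = 0.01192 m/s = 1030 m/day.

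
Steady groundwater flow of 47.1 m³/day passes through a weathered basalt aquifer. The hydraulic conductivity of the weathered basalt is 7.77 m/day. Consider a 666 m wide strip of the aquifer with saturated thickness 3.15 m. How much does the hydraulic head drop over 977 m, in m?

Cross-sectional area A = 666 × 3.15 = 2098 m².
From Q = K·A·i, i = Q / (K·A) = 47.1 / (7.770 × 2098) = 0.002889.
Head loss Δh = i · L = 0.002889 × 977 = 2.823 m.

2.82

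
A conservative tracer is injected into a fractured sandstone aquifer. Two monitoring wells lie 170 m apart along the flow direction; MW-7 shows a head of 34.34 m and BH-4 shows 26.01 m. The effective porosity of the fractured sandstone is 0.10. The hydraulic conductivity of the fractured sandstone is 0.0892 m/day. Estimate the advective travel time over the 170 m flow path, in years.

10.6

Hydraulic gradient i = (34.34 − 26.01) / 170 = 8.33 / 170 = 0.04900.
Darcy flux q = K · i = 0.08920 × 0.04900 = 0.004371 m/day.
Seepage velocity v = q / n_e = 0.004371 / 0.10 = 0.04371 m/day.
Travel time t = L / v = 170 / 0.04371 = 3889 days = 10.65 years.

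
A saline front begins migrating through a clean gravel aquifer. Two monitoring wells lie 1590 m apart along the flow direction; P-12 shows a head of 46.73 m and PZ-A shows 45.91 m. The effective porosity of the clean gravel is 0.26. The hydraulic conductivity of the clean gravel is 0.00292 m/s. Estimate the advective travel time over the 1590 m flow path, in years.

8.70

Convert K: 0.00292 m/s × 86400 = 252.3 m/day.
Hydraulic gradient i = (46.73 − 45.91) / 1590 = 0.82 / 1590 = 0.0005157.
Darcy flux q = K · i = 252.3 × 0.0005157 = 0.1301 m/day.
Seepage velocity v = q / n_e = 0.1301 / 0.26 = 0.5004 m/day.
Travel time t = L / v = 1590 / 0.5004 = 3177 days = 8.699 years.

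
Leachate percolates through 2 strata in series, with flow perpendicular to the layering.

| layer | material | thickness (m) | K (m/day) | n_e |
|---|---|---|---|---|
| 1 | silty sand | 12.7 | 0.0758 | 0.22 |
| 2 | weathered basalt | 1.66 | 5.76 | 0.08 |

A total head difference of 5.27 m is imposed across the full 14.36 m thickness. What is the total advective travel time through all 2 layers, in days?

93.2

With flow normal to the layers, continuity requires the same specific discharge q through every layer.
Σ(b_i/K_i) = 12.7/0.0758 + 1.66/5.76 = 167.8 d.
q = Δh / Σ(b_i/K_i) = 5.27 / 167.8 = 0.03140 m/day.
In each layer the seepage velocity is v_i = q/n_i, so the layer transit time is t_i = b_i·n_i / q:
  layer 1 (silty sand): t_1 = 12.7 × 0.22 / 0.03140 = 88.98 d
  layer 2 (weathered basalt): t_2 = 1.66 × 0.08 / 0.03140 = 4.229 d
Total t = Σ t_i = 93.21 days.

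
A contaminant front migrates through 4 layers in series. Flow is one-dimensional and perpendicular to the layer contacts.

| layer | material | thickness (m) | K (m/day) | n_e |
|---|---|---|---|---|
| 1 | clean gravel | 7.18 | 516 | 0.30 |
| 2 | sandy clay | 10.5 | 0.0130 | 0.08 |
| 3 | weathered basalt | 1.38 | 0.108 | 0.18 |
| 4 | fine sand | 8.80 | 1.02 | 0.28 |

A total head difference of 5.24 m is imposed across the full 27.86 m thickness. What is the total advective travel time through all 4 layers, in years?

With flow normal to the layers, continuity requires the same specific discharge q through every layer.
Σ(b_i/K_i) = 7.18/516 + 10.5/0.0130 + 1.38/0.108 + 8.80/1.02 = 829.1 d.
q = Δh / Σ(b_i/K_i) = 5.24 / 829.1 = 0.006320 m/day.
In each layer the seepage velocity is v_i = q/n_i, so the layer transit time is t_i = b_i·n_i / q:
  layer 1 (clean gravel): t_1 = 7.18 × 0.30 / 0.006320 = 340.8 d
  layer 2 (sandy clay): t_2 = 10.5 × 0.08 / 0.006320 = 132.9 d
  layer 3 (weathered basalt): t_3 = 1.38 × 0.18 / 0.006320 = 39.30 d
  layer 4 (fine sand): t_4 = 8.80 × 0.28 / 0.006320 = 389.9 d
Total t = Σ t_i = 902.9 days = 2.472 years.

2.47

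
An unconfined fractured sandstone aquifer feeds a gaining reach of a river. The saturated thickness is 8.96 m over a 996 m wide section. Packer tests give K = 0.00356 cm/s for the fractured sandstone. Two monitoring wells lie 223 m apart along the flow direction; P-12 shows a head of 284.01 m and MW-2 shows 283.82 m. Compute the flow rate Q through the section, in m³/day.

Convert K: 0.00356 cm/s × 864 = 3.076 m/day.
Cross-sectional area A = 996 × 8.96 = 8924 m².
Hydraulic gradient i = (284.01 − 283.82) / 223 = 0.19 / 223 = 0.0008520.
Darcy's law: Q = K · A · i = 3.076 × 8924 × 0.0008520 = 23.39 m³/day.

23.4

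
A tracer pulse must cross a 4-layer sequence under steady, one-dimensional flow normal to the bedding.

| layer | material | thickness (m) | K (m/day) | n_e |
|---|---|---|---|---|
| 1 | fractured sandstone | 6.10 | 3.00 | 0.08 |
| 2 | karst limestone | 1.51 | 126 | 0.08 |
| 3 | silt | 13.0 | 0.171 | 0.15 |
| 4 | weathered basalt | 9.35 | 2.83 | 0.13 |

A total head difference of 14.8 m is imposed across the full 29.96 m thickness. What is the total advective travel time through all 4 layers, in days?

With flow normal to the layers, continuity requires the same specific discharge q through every layer.
Σ(b_i/K_i) = 6.10/3.00 + 1.51/126 + 13.0/0.171 + 9.35/2.83 = 81.37 d.
q = Δh / Σ(b_i/K_i) = 14.8 / 81.37 = 0.1819 m/day.
In each layer the seepage velocity is v_i = q/n_i, so the layer transit time is t_i = b_i·n_i / q:
  layer 1 (fractured sandstone): t_1 = 6.10 × 0.08 / 0.1819 = 2.683 d
  layer 2 (karst limestone): t_2 = 1.51 × 0.08 / 0.1819 = 0.6642 d
  layer 3 (silt): t_3 = 13.0 × 0.15 / 0.1819 = 10.72 d
  layer 4 (weathered basalt): t_4 = 9.35 × 0.13 / 0.1819 = 6.683 d
Total t = Σ t_i = 20.75 days.

20.8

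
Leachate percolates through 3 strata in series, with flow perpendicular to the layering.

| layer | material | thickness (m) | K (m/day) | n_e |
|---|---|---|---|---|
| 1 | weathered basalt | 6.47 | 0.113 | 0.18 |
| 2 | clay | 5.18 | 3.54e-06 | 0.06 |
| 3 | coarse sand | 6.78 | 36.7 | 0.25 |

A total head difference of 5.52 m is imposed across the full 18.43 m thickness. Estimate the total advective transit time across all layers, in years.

With flow normal to the layers, continuity requires the same specific discharge q through every layer.
Σ(b_i/K_i) = 6.47/0.113 + 5.18/3.54e-06 + 6.78/36.7 = 1.463e+06 d.
q = Δh / Σ(b_i/K_i) = 5.52 / 1.463e+06 = 3.772e-06 m/day.
In each layer the seepage velocity is v_i = q/n_i, so the layer transit time is t_i = b_i·n_i / q:
  layer 1 (weathered basalt): t_1 = 6.47 × 0.18 / 3.772e-06 = 3.087e+05 d
  layer 2 (clay): t_2 = 5.18 × 0.06 / 3.772e-06 = 82392 d
  layer 3 (coarse sand): t_3 = 6.78 × 0.25 / 3.772e-06 = 4.493e+05 d
Total t = Σ t_i = 8.405e+05 days = 2301 years.

2300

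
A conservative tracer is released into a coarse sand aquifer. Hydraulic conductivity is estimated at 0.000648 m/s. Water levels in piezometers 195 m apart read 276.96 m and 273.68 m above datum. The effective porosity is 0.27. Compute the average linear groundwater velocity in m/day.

3.49

Convert K: 0.000648 m/s × 86400 = 55.99 m/day.
Hydraulic gradient i = (276.96 − 273.68) / 195 = 3.28 / 195 = 0.01682.
Darcy flux q = K · i = 55.99 × 0.01682 = 0.9417 m/day.
Seepage velocity v = q / n_e = 0.9417 / 0.27 = 3.488 m/day.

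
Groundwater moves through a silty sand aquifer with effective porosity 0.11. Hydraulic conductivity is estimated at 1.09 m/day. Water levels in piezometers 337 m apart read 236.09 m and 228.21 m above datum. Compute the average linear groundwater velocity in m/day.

0.232

Hydraulic gradient i = (236.09 − 228.21) / 337 = 7.88 / 337 = 0.02338.
Darcy flux q = K · i = 1.090 × 0.02338 = 0.02549 m/day.
Seepage velocity v = q / n_e = 0.02549 / 0.11 = 0.2317 m/day.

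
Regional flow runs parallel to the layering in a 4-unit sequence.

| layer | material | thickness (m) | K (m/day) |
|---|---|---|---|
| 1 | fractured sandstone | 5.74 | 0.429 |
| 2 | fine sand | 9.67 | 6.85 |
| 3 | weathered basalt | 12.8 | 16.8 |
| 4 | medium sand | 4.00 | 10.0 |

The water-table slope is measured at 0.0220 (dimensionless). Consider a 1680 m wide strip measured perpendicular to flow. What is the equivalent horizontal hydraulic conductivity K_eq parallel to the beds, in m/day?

Flow is parallel to layering, so each bed carries its own Darcy discharge and the transmissivities add.
Σ(K_i·b_i) = 0.429×5.74 + 6.85×9.67 + 16.8×12.8 + 10.0×4.00 = 323.7 m²/day.
Total thickness b = 32.21 m, so K_eq = Σ(K_i·b_i)/b = 10.05 m/day.

10.1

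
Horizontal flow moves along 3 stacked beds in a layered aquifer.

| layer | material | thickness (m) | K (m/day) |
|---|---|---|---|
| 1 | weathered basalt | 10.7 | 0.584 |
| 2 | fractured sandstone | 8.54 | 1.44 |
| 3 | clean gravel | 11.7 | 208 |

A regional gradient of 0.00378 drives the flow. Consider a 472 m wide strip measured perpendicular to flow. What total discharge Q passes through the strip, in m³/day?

Flow is parallel to layering, so each bed carries its own Darcy discharge and the transmissivities add.
Σ(K_i·b_i) = 0.584×10.7 + 1.44×8.54 + 208×11.7 = 2452 m²/day.
Hydraulic gradient i = 0.00378.
Q = Σ(K_i·b_i) · W · i = 2452 × 472 × 0.003780 = 4375 m³/day.

4380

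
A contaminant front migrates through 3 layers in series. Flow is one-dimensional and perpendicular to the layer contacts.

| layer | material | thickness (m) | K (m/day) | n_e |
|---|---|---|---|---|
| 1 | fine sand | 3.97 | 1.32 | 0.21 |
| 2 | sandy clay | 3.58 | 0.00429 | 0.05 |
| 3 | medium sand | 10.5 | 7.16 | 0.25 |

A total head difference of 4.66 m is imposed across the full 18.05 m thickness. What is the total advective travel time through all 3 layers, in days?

655

With flow normal to the layers, continuity requires the same specific discharge q through every layer.
Σ(b_i/K_i) = 3.97/1.32 + 3.58/0.00429 + 10.5/7.16 = 839.0 d.
q = Δh / Σ(b_i/K_i) = 4.66 / 839.0 = 0.005554 m/day.
In each layer the seepage velocity is v_i = q/n_i, so the layer transit time is t_i = b_i·n_i / q:
  layer 1 (fine sand): t_1 = 3.97 × 0.21 / 0.005554 = 150.1 d
  layer 2 (sandy clay): t_2 = 3.58 × 0.05 / 0.005554 = 32.23 d
  layer 3 (medium sand): t_3 = 10.5 × 0.25 / 0.005554 = 472.6 d
Total t = Σ t_i = 654.9 days.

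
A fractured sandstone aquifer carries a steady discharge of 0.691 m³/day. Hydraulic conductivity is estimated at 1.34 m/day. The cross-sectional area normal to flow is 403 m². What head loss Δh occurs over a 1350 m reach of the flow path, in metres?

1.73

From Q = K·A·i, i = Q / (K·A) = 0.691 / (1.340 × 403.0) = 0.001280.
Head loss Δh = i · L = 0.001280 × 1350 = 1.727 m.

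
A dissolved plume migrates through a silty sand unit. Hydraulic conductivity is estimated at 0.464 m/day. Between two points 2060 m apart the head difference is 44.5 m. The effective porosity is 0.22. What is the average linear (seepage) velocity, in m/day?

Hydraulic gradient i = Δh / L = 44.5 / 2060 = 0.02160.
Darcy flux q = K · i = 0.4640 × 0.02160 = 0.01002 m/day.
Seepage velocity v = q / n_e = 0.01002 / 0.22 = 0.04556 m/day.

0.0456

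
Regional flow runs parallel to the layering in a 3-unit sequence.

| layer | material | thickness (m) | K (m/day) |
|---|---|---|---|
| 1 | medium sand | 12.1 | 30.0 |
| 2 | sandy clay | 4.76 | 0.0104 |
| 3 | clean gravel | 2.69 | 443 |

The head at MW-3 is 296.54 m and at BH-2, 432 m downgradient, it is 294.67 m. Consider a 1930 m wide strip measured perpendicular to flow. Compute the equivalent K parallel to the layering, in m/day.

79.5

Flow is parallel to layering, so each bed carries its own Darcy discharge and the transmissivities add.
Σ(K_i·b_i) = 30.0×12.1 + 0.0104×4.76 + 443×2.69 = 1555 m²/day.
Total thickness b = 19.55 m, so K_eq = Σ(K_i·b_i)/b = 79.53 m/day.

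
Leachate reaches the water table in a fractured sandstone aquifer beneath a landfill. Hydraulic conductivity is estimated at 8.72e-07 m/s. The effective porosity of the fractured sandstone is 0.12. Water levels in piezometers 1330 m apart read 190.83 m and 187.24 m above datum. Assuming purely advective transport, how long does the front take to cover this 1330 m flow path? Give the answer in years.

Convert K: 8.72e-07 m/s × 86400 = 0.07534 m/day.
Hydraulic gradient i = (190.83 − 187.24) / 1330 = 3.59 / 1330 = 0.002699.
Darcy flux q = K · i = 0.07534 × 0.002699 = 0.0002034 m/day.
Seepage velocity v = q / n_e = 0.0002034 / 0.12 = 0.001695 m/day.
Travel time t = L / v = 1330 / 0.001695 = 7.848e+05 days = 2149 years.

2150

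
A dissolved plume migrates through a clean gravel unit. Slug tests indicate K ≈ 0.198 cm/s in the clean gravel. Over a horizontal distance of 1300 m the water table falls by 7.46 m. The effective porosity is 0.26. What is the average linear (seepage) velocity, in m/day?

Convert K: 0.198 cm/s × 864 = 171.1 m/day.
Hydraulic gradient i = Δh / L = 7.46 / 1300 = 0.005738.
Darcy flux q = K · i = 171.1 × 0.005738 = 0.9817 m/day.
Seepage velocity v = q / n_e = 0.9817 / 0.26 = 3.776 m/day.

3.78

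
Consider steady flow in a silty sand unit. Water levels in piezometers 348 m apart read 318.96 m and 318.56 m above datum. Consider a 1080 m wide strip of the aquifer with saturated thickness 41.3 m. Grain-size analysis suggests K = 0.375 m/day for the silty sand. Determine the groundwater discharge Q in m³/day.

Cross-sectional area A = 1080 × 41.3 = 44604 m².
Hydraulic gradient i = (318.96 − 318.56) / 348 = 0.4 / 348 = 0.001149.
Darcy's law: Q = K · A · i = 0.3750 × 44604 × 0.001149 = 19.23 m³/day.

19.2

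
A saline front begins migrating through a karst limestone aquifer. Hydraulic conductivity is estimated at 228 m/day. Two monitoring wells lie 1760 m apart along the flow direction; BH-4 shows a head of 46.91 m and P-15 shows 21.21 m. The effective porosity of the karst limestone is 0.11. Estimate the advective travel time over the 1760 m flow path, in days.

Hydraulic gradient i = (46.91 − 21.21) / 1760 = 25.7 / 1760 = 0.01460.
Darcy flux q = K · i = 228.0 × 0.01460 = 3.329 m/day.
Seepage velocity v = q / n_e = 3.329 / 0.11 = 30.27 m/day.
Travel time t = L / v = 1760 / 30.27 = 58.15 days.

58.2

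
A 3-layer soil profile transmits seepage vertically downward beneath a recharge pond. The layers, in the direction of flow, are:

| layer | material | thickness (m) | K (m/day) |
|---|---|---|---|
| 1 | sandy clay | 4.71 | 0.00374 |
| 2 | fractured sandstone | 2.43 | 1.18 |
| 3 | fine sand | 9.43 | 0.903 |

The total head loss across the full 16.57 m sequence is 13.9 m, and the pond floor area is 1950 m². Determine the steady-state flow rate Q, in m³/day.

21.3

Flow is perpendicular to layering, so the layers act in series and the equivalent K is the thickness-weighted harmonic mean.
Total thickness L = 4.71 + 2.43 + 9.43 = 16.57 m.
Σ(b_i/K_i) = 4.71/0.00374 + 2.43/1.18 + 9.43/0.903 = 1272 d.
K_eq = L / Σ(b_i/K_i) = 16.57 / 1272 = 0.01303 m/day.
Q = K_eq · A · (Δh/L) = 0.01303 × 1950 × (13.9/16.57) = 21.31 m³/day.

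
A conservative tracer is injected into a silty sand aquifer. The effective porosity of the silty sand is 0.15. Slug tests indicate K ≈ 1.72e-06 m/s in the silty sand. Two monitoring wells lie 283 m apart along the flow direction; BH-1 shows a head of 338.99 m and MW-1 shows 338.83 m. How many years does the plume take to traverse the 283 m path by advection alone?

1380

Convert K: 1.72e-06 m/s × 86400 = 0.1486 m/day.
Hydraulic gradient i = (338.99 − 338.83) / 283 = 0.16 / 283 = 0.0005654.
Darcy flux q = K · i = 0.1486 × 0.0005654 = 8.402e-05 m/day.
Seepage velocity v = q / n_e = 8.402e-05 / 0.15 = 0.0005601 m/day.
Travel time t = L / v = 283 / 0.0005601 = 5.052e+05 days = 1383 years.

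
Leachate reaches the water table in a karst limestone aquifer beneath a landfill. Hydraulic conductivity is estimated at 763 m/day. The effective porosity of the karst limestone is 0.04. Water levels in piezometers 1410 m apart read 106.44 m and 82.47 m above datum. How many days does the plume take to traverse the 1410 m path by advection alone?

4.35

Hydraulic gradient i = (106.44 − 82.47) / 1410 = 23.97 / 1410 = 0.01700.
Darcy flux q = K · i = 763.0 × 0.01700 = 12.97 m/day.
Seepage velocity v = q / n_e = 12.97 / 0.04 = 324.3 m/day.
Travel time t = L / v = 1410 / 324.3 = 4.348 days.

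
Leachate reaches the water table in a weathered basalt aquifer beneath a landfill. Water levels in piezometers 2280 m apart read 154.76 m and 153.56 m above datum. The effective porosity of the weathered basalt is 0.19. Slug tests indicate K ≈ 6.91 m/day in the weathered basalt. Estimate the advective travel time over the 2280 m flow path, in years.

326

Hydraulic gradient i = (154.76 − 153.56) / 2280 = 1.2 / 2280 = 0.0005263.
Darcy flux q = K · i = 6.910 × 0.0005263 = 0.003637 m/day.
Seepage velocity v = q / n_e = 0.003637 / 0.19 = 0.01914 m/day.
Travel time t = L / v = 2280 / 0.01914 = 1.191e+05 days = 326.1 years.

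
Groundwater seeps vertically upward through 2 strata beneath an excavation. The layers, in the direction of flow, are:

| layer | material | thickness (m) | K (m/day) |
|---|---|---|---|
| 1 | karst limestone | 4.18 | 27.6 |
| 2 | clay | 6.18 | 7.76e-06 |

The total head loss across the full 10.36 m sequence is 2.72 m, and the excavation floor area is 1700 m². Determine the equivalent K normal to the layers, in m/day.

1.30e-05

Flow is perpendicular to layering, so the layers act in series and the equivalent K is the thickness-weighted harmonic mean.
Total thickness L = 4.18 + 6.18 = 10.36 m.
Σ(b_i/K_i) = 4.18/27.6 + 6.18/7.76e-06 = 7.964e+05 d.
K_eq = L / Σ(b_i/K_i) = 10.36 / 7.964e+05 = 1.301e-05 m/day.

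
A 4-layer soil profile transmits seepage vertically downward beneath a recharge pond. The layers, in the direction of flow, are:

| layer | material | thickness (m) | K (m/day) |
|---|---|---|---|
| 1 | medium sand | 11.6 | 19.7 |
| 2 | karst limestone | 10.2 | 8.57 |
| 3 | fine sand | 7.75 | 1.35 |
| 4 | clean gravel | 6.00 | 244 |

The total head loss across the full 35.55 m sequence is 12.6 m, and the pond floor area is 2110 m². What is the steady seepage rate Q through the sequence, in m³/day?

3520

Flow is perpendicular to layering, so the layers act in series and the equivalent K is the thickness-weighted harmonic mean.
Total thickness L = 11.6 + 10.2 + 7.75 + 6.00 = 35.55 m.
Σ(b_i/K_i) = 11.6/19.7 + 10.2/8.57 + 7.75/1.35 + 6.00/244 = 7.544 d.
K_eq = L / Σ(b_i/K_i) = 35.55 / 7.544 = 4.712 m/day.
Q = K_eq · A · (Δh/L) = 4.712 × 2110 × (12.6/35.55) = 3524 m³/day.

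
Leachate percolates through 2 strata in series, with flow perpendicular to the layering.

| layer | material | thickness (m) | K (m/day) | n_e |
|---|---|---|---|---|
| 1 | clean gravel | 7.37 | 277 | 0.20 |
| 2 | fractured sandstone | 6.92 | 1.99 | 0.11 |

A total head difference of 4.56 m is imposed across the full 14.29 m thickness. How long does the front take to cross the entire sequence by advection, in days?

1.72

With flow normal to the layers, continuity requires the same specific discharge q through every layer.
Σ(b_i/K_i) = 7.37/277 + 6.92/1.99 = 3.504 d.
q = Δh / Σ(b_i/K_i) = 4.56 / 3.504 = 1.301 m/day.
In each layer the seepage velocity is v_i = q/n_i, so the layer transit time is t_i = b_i·n_i / q:
  layer 1 (clean gravel): t_1 = 7.37 × 0.20 / 1.301 = 1.133 d
  layer 2 (fractured sandstone): t_2 = 6.92 × 0.11 / 1.301 = 0.5849 d
Total t = Σ t_i = 1.718 days.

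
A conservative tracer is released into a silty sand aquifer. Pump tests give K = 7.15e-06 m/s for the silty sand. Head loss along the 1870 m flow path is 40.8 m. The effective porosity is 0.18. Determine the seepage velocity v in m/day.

Convert K: 7.15e-06 m/s × 86400 = 0.6178 m/day.
Hydraulic gradient i = Δh / L = 40.8 / 1870 = 0.02182.
Darcy flux q = K · i = 0.6178 × 0.02182 = 0.01348 m/day.
Seepage velocity v = q / n_e = 0.01348 / 0.18 = 0.07488 m/day.

0.0749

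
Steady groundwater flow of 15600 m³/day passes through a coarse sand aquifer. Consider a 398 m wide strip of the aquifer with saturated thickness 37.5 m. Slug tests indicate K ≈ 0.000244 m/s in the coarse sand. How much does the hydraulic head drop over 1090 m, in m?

54.0

Convert K: 0.000244 m/s × 86400 = 21.08 m/day.
Cross-sectional area A = 398 × 37.5 = 14925 m².
From Q = K·A·i, i = Q / (K·A) = 15600 / (21.08 × 14925) = 0.04958.
Head loss Δh = i · L = 0.04958 × 1090 = 54.04 m.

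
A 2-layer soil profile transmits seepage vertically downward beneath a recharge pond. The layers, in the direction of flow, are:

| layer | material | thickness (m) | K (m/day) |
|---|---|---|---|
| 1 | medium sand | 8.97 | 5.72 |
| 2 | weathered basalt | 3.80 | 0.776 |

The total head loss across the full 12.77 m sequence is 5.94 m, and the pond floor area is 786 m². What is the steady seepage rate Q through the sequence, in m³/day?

722

Flow is perpendicular to layering, so the layers act in series and the equivalent K is the thickness-weighted harmonic mean.
Total thickness L = 8.97 + 3.80 = 12.77 m.
Σ(b_i/K_i) = 8.97/5.72 + 3.80/0.776 = 6.465 d.
K_eq = L / Σ(b_i/K_i) = 12.77 / 6.465 = 1.975 m/day.
Q = K_eq · A · (Δh/L) = 1.975 × 786 × (5.94/12.77) = 722.2 m³/day.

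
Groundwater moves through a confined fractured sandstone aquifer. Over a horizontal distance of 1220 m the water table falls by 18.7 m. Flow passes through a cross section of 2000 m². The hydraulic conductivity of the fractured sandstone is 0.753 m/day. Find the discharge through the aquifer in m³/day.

23.1

Hydraulic gradient i = Δh / L = 18.7 / 1220 = 0.01533.
Darcy's law: Q = K · A · i = 0.7530 × 2000 × 0.01533 = 23.08 m³/day.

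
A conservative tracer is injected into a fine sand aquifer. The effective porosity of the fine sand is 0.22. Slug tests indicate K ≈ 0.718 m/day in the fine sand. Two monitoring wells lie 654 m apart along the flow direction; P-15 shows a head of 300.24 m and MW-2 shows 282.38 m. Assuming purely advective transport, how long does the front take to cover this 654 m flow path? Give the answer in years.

Hydraulic gradient i = (300.24 − 282.38) / 654 = 17.86 / 654 = 0.02731.
Darcy flux q = K · i = 0.7180 × 0.02731 = 0.01961 m/day.
Seepage velocity v = q / n_e = 0.01961 / 0.22 = 0.08913 m/day.
Travel time t = L / v = 654 / 0.08913 = 7338 days = 20.09 years.

20.1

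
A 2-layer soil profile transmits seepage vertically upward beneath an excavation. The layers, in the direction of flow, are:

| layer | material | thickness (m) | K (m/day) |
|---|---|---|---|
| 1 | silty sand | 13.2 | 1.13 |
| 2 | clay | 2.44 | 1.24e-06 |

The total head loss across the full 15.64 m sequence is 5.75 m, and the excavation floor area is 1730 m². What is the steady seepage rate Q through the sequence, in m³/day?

Flow is perpendicular to layering, so the layers act in series and the equivalent K is the thickness-weighted harmonic mean.
Total thickness L = 13.2 + 2.44 = 15.64 m.
Σ(b_i/K_i) = 13.2/1.13 + 2.44/1.24e-06 = 1.968e+06 d.
K_eq = L / Σ(b_i/K_i) = 15.64 / 1.968e+06 = 7.948e-06 m/day.
Q = K_eq · A · (Δh/L) = 7.948e-06 × 1730 × (5.75/15.64) = 0.005055 m³/day.

0.00506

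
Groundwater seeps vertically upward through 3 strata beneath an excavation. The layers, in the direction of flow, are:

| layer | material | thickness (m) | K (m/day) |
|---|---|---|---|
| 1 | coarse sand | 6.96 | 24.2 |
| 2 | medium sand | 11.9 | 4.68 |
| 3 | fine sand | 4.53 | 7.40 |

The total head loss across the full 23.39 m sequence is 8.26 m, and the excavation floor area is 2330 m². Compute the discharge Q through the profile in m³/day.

Flow is perpendicular to layering, so the layers act in series and the equivalent K is the thickness-weighted harmonic mean.
Total thickness L = 6.96 + 11.9 + 4.53 = 23.39 m.
Σ(b_i/K_i) = 6.96/24.2 + 11.9/4.68 + 4.53/7.40 = 3.443 d.
K_eq = L / Σ(b_i/K_i) = 23.39 / 3.443 = 6.794 m/day.
Q = K_eq · A · (Δh/L) = 6.794 × 2330 × (8.26/23.39) = 5591 m³/day.

5590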